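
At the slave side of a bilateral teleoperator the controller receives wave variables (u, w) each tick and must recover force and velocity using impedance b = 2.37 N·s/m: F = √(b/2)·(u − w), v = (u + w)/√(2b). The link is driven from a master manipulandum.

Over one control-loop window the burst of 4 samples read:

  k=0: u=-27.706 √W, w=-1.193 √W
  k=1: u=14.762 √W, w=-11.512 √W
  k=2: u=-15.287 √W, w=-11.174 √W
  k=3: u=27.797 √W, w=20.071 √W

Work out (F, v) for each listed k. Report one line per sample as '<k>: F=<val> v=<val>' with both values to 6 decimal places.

0: F=-28.861443 v=-13.273750
1: F=28.601273 v=1.492774
2: F=-4.477317 v=-12.153940
3: F=8.410346 v=21.986501

k=0: u−w=-26.513000, u+w=-28.899000; √(b/2)=1.088577, √(2b)=2.177154; F=1.088577×(-26.513)=-28.861443, v=-28.899000/2.177154=-13.273750
k=1: u−w=26.274000, u+w=3.250000; √(b/2)=1.088577, √(2b)=2.177154; F=1.088577×26.274=28.601273, v=3.250000/2.177154=1.492774
k=2: u−w=-4.113000, u+w=-26.461000; √(b/2)=1.088577, √(2b)=2.177154; F=1.088577×(-4.113)=-4.477317, v=-26.461000/2.177154=-12.153940
k=3: u−w=7.726000, u+w=47.868000; √(b/2)=1.088577, √(2b)=2.177154; F=1.088577×7.726=8.410346, v=47.868000/2.177154=21.986501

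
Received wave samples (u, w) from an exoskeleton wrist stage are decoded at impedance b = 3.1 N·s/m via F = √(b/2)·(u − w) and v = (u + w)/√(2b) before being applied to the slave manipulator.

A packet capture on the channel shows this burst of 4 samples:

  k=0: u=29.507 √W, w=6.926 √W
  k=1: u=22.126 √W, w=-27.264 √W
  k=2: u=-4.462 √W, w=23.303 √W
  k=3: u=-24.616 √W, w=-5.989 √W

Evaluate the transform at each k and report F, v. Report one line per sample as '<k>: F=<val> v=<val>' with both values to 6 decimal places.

0: F=28.113118 v=14.631845
1: F=61.490054 v=-2.063470
2: F=-34.567146 v=7.566728
3: F=-23.190428 v=-12.291264

k=0: u−w=22.581000, u+w=36.433000; √(b/2)=1.244990, √(2b)=2.489980; F=1.244990×22.581=28.113118, v=36.433000/2.489980=14.631845
k=1: u−w=49.390000, u+w=-5.138000; √(b/2)=1.244990, √(2b)=2.489980; F=1.244990×49.39=61.490054, v=-5.138000/2.489980=-2.063470
k=2: u−w=-27.765000, u+w=18.841000; √(b/2)=1.244990, √(2b)=2.489980; F=1.244990×(-27.765)=-34.567146, v=18.841000/2.489980=7.566728
k=3: u−w=-18.627000, u+w=-30.605000; √(b/2)=1.244990, √(2b)=2.489980; F=1.244990×(-18.627)=-23.190428, v=-30.605000/2.489980=-12.291264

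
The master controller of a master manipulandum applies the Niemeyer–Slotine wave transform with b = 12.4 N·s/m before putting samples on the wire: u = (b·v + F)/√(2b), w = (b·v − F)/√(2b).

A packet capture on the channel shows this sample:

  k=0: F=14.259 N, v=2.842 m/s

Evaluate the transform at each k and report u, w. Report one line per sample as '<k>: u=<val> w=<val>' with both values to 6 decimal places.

k=0: b·v=12.4×2.842=35.240800; √(2b)=4.979960; u=(35.240800+14.259)/4.979960=9.939799, w=(35.240800−14.259)/4.979960=4.213247

0: u=9.939799 w=4.213247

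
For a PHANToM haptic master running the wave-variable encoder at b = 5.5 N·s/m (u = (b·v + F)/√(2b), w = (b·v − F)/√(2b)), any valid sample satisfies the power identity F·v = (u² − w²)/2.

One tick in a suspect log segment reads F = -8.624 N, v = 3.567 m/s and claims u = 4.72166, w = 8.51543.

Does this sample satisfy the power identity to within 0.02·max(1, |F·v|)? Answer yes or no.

F·v = (-8.624)×3.567 = -30.7618 W.
(u² − w²)/2 = (22.2941 − 72.5125)/2 = -25.1092 W.
|Δ| = 5.6526;  2% of max(1, |F·v|) = 0.6152.

no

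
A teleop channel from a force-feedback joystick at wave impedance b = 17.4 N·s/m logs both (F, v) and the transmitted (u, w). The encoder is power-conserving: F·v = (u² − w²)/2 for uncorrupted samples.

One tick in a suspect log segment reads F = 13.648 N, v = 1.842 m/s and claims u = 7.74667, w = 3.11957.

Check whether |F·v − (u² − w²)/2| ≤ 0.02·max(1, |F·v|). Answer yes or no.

yes

F·v = 13.648×1.842 = 25.1396 W.
(u² − w²)/2 = (60.0109 − 9.7317)/2 = 25.1396 W.
|Δ| = 0.0000;  2% of max(1, |F·v|) = 0.5028.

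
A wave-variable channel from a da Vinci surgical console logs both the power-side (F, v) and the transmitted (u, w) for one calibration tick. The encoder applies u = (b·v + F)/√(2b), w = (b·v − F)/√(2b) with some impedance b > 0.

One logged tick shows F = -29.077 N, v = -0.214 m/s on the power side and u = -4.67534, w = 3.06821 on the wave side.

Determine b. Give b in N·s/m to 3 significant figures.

u + w = -1.6071;  u + w = √(2b)·v, so √(2b) = -1.6071/(-0.214) = 7.5100.
b = (√(2b))²/2 = 56.3994/2 = 28.1997.
(Check via u − w = 2F/√(2b): u − w = -7.7436, 2F/√(2b) = -7.7436.)

b = 28.2 N·s/m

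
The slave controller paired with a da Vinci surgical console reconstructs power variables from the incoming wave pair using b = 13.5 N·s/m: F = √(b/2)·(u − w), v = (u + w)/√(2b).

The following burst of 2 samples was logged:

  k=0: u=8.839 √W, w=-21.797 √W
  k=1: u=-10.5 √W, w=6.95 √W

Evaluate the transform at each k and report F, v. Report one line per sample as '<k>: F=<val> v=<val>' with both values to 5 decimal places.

k=0: u−w=30.63600, u+w=-12.95800; √(b/2)=2.59808, √(2b)=5.19615; F=2.59808×30.636=79.59466, v=-12.95800/5.19615=-2.49377
k=1: u−w=-17.45000, u+w=-3.55000; √(b/2)=2.59808, √(2b)=5.19615; F=2.59808×(-17.45)=-45.33643, v=-3.55000/5.19615=-0.68320

0: F=79.59466 v=-2.49377
1: F=-45.33643 v=-0.68320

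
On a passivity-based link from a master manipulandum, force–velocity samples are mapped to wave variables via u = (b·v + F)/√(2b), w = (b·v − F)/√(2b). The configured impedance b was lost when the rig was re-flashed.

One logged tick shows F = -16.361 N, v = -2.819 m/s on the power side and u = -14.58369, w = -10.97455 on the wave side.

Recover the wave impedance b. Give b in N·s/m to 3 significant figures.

u + w = -25.55824;  u + w = √(2b)·v, so √(2b) = -25.55824/(-2.819) = 9.06642.
b = (√(2b))²/2 = 82.19998/2 = 41.09999.
(Check via u − w = 2F/√(2b): u − w = -3.60914, 2F/√(2b) = -3.60914.)

b = 41.1 N·s/m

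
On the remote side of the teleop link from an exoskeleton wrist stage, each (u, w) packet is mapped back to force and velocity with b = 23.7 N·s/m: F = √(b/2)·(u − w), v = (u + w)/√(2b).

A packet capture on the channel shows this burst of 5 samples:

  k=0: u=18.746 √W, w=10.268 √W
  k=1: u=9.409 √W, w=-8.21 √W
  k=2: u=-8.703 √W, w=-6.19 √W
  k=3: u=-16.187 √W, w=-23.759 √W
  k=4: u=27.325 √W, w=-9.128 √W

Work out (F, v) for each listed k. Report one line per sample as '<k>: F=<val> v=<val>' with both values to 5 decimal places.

k=0: u−w=8.47800, u+w=29.01400; √(b/2)=3.44238, √(2b)=6.88477; F=3.44238×8.478=29.18452, v=29.01400/6.88477=4.21423
k=1: u−w=17.61900, u+w=1.19900; √(b/2)=3.44238, √(2b)=6.88477; F=3.44238×17.619=60.65134, v=1.19900/6.88477=0.17415
k=2: u−w=-2.51300, u+w=-14.89300; √(b/2)=3.44238, √(2b)=6.88477; F=3.44238×(-2.513)=-8.65071, v=-14.89300/6.88477=-2.16318
k=3: u−w=7.57200, u+w=-39.94600; √(b/2)=3.44238, √(2b)=6.88477; F=3.44238×7.572=26.06572, v=-39.94600/6.88477=-5.80209
k=4: u−w=36.45300, u+w=18.19700; √(b/2)=3.44238, √(2b)=6.88477; F=3.44238×36.453=125.48518, v=18.19700/6.88477=2.64308

0: F=29.18452 v=4.21423
1: F=60.65134 v=0.17415
2: F=-8.65071 v=-2.16318
3: F=26.06572 v=-5.80209
4: F=125.48518 v=2.64308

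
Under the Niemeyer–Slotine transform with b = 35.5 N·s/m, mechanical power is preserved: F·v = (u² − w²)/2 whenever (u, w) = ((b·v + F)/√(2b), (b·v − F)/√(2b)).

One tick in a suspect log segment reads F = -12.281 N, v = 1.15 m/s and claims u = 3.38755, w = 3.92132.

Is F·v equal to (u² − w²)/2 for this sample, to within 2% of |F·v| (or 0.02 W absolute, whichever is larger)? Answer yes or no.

F·v = (-12.281)×1.15 = -14.1231 W.
(u² − w²)/2 = (11.4755 − 15.3768)/2 = -1.9506 W.
|Δ| = 12.1725;  2% of max(1, |F·v|) = 0.2825.

no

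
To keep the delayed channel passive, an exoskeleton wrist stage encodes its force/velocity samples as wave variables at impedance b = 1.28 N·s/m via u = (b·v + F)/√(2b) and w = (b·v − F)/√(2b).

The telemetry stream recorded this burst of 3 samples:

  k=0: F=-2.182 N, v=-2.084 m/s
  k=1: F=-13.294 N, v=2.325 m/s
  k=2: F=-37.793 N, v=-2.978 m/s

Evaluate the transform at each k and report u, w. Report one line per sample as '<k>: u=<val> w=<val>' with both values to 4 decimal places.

k=0: b·v=1.28×(-2.084)=-2.6675; √(2b)=1.6000; u=(-2.6675+(-2.182))/1.6000=-3.0309, w=(-2.6675−(-2.182))/1.6000=-0.3035
k=1: b·v=1.28×2.325=2.9760; √(2b)=1.6000; u=(2.9760+(-13.294))/1.6000=-6.4487, w=(2.9760−(-13.294))/1.6000=10.1687
k=2: b·v=1.28×(-2.978)=-3.8118; √(2b)=1.6000; u=(-3.8118+(-37.793))/1.6000=-26.0030, w=(-3.8118−(-37.793))/1.6000=21.2382

0: u=-3.0309 w=-0.3035
1: u=-6.4487 w=10.1687
2: u=-26.0030 w=21.2382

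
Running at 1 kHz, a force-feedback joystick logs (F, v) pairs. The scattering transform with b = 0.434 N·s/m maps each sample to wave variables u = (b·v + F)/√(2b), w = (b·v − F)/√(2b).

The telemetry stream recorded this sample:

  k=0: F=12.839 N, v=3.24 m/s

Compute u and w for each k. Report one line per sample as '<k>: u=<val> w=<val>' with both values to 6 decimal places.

0: u=15.289999 w=-12.271404

k=0: b·v=0.434×3.24=1.406160; √(2b)=0.931665; u=(1.406160+12.839)/0.931665=15.289999, w=(1.406160−12.839)/0.931665=-12.271404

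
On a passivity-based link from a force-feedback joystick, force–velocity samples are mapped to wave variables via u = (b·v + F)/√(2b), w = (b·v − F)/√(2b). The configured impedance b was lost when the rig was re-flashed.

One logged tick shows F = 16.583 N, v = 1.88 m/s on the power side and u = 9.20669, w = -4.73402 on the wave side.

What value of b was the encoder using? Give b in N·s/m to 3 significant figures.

b = 2.83 N·s/m

u + w = 4.4727;  u + w = √(2b)·v, so √(2b) = 4.4727/1.88 = 2.3791.
b = (√(2b))²/2 = 5.6600/2 = 2.8300.
(Check via u − w = 2F/√(2b): u − w = 13.9407, 2F/√(2b) = 13.9407.)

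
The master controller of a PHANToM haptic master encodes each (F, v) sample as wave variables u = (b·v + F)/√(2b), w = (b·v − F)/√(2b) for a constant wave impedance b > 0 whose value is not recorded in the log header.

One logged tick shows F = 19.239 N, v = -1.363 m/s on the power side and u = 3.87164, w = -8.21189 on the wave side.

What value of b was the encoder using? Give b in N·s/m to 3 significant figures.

b = 5.07 N·s/m

u + w = -4.3403;  u + w = √(2b)·v, so √(2b) = -4.3403/(-1.363) = 3.1843.
b = (√(2b))²/2 = 10.1400/2 = 5.0700.
(Check via u − w = 2F/√(2b): u − w = 12.0835, 2F/√(2b) = 12.0835.)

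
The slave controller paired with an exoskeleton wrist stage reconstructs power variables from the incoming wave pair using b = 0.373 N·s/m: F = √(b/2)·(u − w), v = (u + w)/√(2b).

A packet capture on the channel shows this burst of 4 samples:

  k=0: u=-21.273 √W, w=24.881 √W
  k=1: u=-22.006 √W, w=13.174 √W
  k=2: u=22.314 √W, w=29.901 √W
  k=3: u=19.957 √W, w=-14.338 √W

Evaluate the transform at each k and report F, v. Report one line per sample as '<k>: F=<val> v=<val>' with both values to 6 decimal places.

k=0: u−w=-46.154000, u+w=3.608000; √(b/2)=0.431856, √(2b)=0.863713; F=0.431856×(-46.154)=-19.931903, v=3.608000/0.863713=4.177314
k=1: u−w=-35.180000, u+w=-8.832000; √(b/2)=0.431856, √(2b)=0.863713; F=0.431856×(-35.18)=-15.192710, v=-8.832000/0.863713=-10.225620
k=2: u−w=-7.587000, u+w=52.215000; √(b/2)=0.431856, √(2b)=0.863713; F=0.431856×(-7.587)=-3.276495, v=52.215000/0.863713=60.454115
k=3: u−w=34.295000, u+w=5.619000; √(b/2)=0.431856, √(2b)=0.863713; F=0.431856×34.295=14.810517, v=5.619000/0.863713=6.505634

0: F=-19.931903 v=4.177314
1: F=-15.192710 v=-10.225620
2: F=-3.276495 v=60.454115
3: F=14.810517 v=6.505634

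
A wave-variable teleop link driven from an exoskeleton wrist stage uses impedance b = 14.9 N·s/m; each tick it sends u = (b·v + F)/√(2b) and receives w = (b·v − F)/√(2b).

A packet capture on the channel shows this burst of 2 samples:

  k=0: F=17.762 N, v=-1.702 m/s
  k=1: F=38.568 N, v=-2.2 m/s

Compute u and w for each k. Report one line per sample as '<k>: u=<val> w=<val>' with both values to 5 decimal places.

0: u=-1.39181 w=-7.89930
1: u=1.06028 w=-13.06994

k=0: b·v=14.9×(-1.702)=-25.35980; √(2b)=5.45894; u=(-25.35980+17.762)/5.45894=-1.39181, w=(-25.35980−17.762)/5.45894=-7.89930
k=1: b·v=14.9×(-2.2)=-32.78000; √(2b)=5.45894; u=(-32.78000+38.568)/5.45894=1.06028, w=(-32.78000−38.568)/5.45894=-13.06994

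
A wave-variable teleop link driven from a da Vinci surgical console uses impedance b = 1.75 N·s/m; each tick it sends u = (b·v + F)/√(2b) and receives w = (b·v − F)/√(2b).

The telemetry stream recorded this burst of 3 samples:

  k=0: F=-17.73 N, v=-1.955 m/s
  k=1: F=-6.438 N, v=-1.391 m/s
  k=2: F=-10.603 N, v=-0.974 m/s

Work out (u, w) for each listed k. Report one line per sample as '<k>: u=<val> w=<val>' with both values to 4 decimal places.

0: u=-11.3058 w=7.6483
1: u=-4.7424 w=2.1401
2: u=-6.5786 w=4.7564

k=0: b·v=1.75×(-1.955)=-3.4213; √(2b)=1.8708; u=(-3.4213+(-17.73))/1.8708=-11.3058, w=(-3.4213−(-17.73))/1.8708=7.6483
k=1: b·v=1.75×(-1.391)=-2.4343; √(2b)=1.8708; u=(-2.4343+(-6.438))/1.8708=-4.7424, w=(-2.4343−(-6.438))/1.8708=2.1401
k=2: b·v=1.75×(-0.974)=-1.7045; √(2b)=1.8708; u=(-1.7045+(-10.603))/1.8708=-6.5786, w=(-1.7045−(-10.603))/1.8708=4.7564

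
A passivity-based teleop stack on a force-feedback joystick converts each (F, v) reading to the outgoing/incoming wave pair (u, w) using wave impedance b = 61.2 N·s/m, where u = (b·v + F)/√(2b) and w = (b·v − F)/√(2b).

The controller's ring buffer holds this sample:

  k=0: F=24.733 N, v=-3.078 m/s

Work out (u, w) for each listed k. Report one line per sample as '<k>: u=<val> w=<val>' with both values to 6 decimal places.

k=0: b·v=61.2×(-3.078)=-188.373600; √(2b)=11.063453; u=(-188.373600+24.733)/11.063453=-14.791096, w=(-188.373600−24.733)/11.063453=-19.262213

0: u=-14.791096 w=-19.262213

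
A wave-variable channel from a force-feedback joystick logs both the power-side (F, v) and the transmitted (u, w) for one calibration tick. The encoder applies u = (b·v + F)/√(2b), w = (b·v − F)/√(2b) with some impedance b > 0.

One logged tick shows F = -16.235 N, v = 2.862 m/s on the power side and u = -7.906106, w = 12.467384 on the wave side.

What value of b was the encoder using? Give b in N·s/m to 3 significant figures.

u + w = 4.561278;  u + w = √(2b)·v, so √(2b) = 4.561278/2.862 = 1.593738.
b = (√(2b))²/2 = 2.540001/2 = 1.270000.
(Check via u − w = 2F/√(2b): u − w = -20.373490, 2F/√(2b) = -20.373487.)

b = 1.27 N·s/m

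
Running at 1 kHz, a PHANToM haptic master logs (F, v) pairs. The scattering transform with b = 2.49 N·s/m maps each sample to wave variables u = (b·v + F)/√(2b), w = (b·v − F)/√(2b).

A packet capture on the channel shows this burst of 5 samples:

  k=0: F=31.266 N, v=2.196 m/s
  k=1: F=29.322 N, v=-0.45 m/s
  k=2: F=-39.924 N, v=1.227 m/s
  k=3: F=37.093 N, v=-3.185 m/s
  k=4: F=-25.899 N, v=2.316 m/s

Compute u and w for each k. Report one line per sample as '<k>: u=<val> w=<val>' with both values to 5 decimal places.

0: u=16.46092 w=-11.56034
1: u=12.63739 w=-13.64161
2: u=-16.52129 w=19.25945
3: u=13.06796 w=-20.17558
4: u=-9.02144 w=14.18980

k=0: b·v=2.49×2.196=5.46804; √(2b)=2.23159; u=(5.46804+31.266)/2.23159=16.46092, w=(5.46804−31.266)/2.23159=-11.56034
k=1: b·v=2.49×(-0.45)=-1.12050; √(2b)=2.23159; u=(-1.12050+29.322)/2.23159=12.63739, w=(-1.12050−29.322)/2.23159=-13.64161
k=2: b·v=2.49×1.227=3.05523; √(2b)=2.23159; u=(3.05523+(-39.924))/2.23159=-16.52129, w=(3.05523−(-39.924))/2.23159=19.25945
k=3: b·v=2.49×(-3.185)=-7.93065; √(2b)=2.23159; u=(-7.93065+37.093)/2.23159=13.06796, w=(-7.93065−37.093)/2.23159=-20.17558
k=4: b·v=2.49×2.316=5.76684; √(2b)=2.23159; u=(5.76684+(-25.899))/2.23159=-9.02144, w=(5.76684−(-25.899))/2.23159=14.18980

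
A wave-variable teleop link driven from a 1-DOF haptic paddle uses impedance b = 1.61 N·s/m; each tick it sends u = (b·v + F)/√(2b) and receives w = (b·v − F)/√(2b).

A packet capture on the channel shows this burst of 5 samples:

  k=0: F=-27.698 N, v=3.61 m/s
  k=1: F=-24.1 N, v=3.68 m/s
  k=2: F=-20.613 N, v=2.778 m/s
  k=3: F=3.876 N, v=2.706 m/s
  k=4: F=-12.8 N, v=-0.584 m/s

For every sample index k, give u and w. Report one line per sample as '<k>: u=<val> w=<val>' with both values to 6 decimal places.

k=0: b·v=1.61×3.61=5.812100; √(2b)=1.794436; u=(5.812100+(-27.698))/1.794436=-12.196535, w=(5.812100−(-27.698))/1.794436=18.674449
k=1: b·v=1.61×3.68=5.924800; √(2b)=1.794436; u=(5.924800+(-24.1))/1.794436=-10.128643, w=(5.924800−(-24.1))/1.794436=16.732167
k=2: b·v=1.61×2.778=4.472580; √(2b)=1.794436; u=(4.472580+(-20.613))/1.794436=-8.994704, w=(4.472580−(-20.613))/1.794436=13.979647
k=3: b·v=1.61×2.706=4.356660; √(2b)=1.794436; u=(4.356660+3.876)/1.794436=4.587882, w=(4.356660−3.876)/1.794436=0.267861
k=4: b·v=1.61×(-0.584)=-0.940240; √(2b)=1.794436; u=(-0.940240+(-12.8))/1.794436=-7.657136, w=(-0.940240−(-12.8))/1.794436=6.609186

0: u=-12.196535 w=18.674449
1: u=-10.128643 w=16.732167
2: u=-8.994704 w=13.979647
3: u=4.587882 w=0.267861
4: u=-7.657136 w=6.609186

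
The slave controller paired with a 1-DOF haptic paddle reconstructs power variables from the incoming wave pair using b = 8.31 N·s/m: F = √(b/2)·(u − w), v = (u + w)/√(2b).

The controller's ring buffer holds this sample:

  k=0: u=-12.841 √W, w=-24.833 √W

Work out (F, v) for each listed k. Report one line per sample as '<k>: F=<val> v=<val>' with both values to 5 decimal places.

k=0: u−w=11.99200, u+w=-37.67400; √(b/2)=2.03838, √(2b)=4.07676; F=2.03838×11.992=24.44427, v=-37.67400/4.07676=-9.24115

0: F=24.44427 v=-9.24115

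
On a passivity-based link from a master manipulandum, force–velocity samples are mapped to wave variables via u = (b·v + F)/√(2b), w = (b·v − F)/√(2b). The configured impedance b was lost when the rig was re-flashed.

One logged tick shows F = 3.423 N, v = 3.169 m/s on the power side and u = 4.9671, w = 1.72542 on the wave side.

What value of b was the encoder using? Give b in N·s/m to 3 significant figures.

b = 2.23 N·s/m

u + w = 6.6925;  u + w = √(2b)·v, so √(2b) = 6.6925/3.169 = 2.1119.
b = (√(2b))²/2 = 4.4600/2 = 2.2300.
(Check via u − w = 2F/√(2b): u − w = 3.2417, 2F/√(2b) = 3.2417.)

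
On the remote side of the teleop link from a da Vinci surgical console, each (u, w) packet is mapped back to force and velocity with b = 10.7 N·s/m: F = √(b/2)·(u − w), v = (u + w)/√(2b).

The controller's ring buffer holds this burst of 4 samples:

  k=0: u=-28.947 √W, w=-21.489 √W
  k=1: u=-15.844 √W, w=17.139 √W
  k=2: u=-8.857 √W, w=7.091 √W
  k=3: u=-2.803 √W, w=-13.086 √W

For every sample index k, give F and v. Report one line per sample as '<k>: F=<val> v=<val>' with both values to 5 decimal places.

k=0: u−w=-7.45800, u+w=-50.43600; √(b/2)=2.31301, √(2b)=4.62601; F=2.31301×(-7.458)=-17.25040, v=-50.43600/4.62601=-10.90269
k=1: u−w=-32.98300, u+w=1.29500; √(b/2)=2.31301, √(2b)=4.62601; F=2.31301×(-32.983)=-76.28990, v=1.29500/4.62601=0.27994
k=2: u−w=-15.94800, u+w=-1.76600; √(b/2)=2.31301, √(2b)=4.62601; F=2.31301×(-15.948)=-36.88783, v=-1.76600/4.62601=-0.38175
k=3: u−w=10.28300, u+w=-15.88900; √(b/2)=2.31301, √(2b)=4.62601; F=2.31301×10.283=23.78465, v=-15.88900/4.62601=-3.43471

0: F=-17.25040 v=-10.90269
1: F=-76.28990 v=0.27994
2: F=-36.88783 v=-0.38175
3: F=23.78465 v=-3.43471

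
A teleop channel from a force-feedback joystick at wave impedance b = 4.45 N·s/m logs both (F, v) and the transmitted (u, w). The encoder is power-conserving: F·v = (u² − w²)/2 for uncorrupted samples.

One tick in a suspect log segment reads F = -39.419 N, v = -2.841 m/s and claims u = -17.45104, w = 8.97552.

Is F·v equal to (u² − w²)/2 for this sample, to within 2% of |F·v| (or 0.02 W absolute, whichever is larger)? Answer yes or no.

yes

F·v = (-39.419)×(-2.841) = 111.98938 W.
(u² − w²)/2 = (304.53880 − 80.55996)/2 = 111.98942 W.
|Δ| = 0.00004;  2% of max(1, |F·v|) = 2.23979.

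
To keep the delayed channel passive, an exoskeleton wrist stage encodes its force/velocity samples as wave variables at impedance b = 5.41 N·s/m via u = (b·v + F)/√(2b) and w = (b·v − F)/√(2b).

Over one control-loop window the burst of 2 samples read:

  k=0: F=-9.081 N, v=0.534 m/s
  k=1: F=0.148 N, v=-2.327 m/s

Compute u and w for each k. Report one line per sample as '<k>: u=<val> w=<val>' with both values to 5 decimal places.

0: u=-1.88244 w=3.63897
1: u=-3.78220 w=-3.87218

k=0: b·v=5.41×0.534=2.88894; √(2b)=3.28938; u=(2.88894+(-9.081))/3.28938=-1.88244, w=(2.88894−(-9.081))/3.28938=3.63897
k=1: b·v=5.41×(-2.327)=-12.58907; √(2b)=3.28938; u=(-12.58907+0.148)/3.28938=-3.78220, w=(-12.58907−0.148)/3.28938=-3.87218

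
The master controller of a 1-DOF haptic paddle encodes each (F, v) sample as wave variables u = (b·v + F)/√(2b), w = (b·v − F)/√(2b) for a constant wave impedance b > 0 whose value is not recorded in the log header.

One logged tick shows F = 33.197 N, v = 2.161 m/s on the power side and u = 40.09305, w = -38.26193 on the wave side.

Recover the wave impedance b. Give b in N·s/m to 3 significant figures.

u + w = 1.8311;  u + w = √(2b)·v, so √(2b) = 1.8311/2.161 = 0.8473.
b = (√(2b))²/2 = 0.7180/2 = 0.3590.
(Check via u − w = 2F/√(2b): u − w = 78.3550, 2F/√(2b) = 78.3550.)

b = 0.359 N·s/m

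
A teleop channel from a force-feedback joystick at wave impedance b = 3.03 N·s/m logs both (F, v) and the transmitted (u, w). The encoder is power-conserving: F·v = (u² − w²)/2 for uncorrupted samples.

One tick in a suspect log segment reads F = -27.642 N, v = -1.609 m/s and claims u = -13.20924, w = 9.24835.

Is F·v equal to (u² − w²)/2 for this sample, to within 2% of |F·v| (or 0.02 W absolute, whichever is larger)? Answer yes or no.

yes

F·v = (-27.642)×(-1.609) = 44.47598 W.
(u² − w²)/2 = (174.48402 − 85.53198)/2 = 44.47602 W.
|Δ| = 0.00004;  2% of max(1, |F·v|) = 0.88952.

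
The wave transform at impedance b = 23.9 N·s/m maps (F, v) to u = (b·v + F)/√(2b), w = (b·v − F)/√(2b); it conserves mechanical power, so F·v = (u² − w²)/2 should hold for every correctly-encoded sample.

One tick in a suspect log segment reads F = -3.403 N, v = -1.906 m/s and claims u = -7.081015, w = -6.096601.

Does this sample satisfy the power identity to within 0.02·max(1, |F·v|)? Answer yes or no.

F·v = (-3.403)×(-1.906) = 6.486118 W.
(u² − w²)/2 = (50.140773 − 37.168544)/2 = 6.486115 W.
|Δ| = 0.000003;  2% of max(1, |F·v|) = 0.129722.

yes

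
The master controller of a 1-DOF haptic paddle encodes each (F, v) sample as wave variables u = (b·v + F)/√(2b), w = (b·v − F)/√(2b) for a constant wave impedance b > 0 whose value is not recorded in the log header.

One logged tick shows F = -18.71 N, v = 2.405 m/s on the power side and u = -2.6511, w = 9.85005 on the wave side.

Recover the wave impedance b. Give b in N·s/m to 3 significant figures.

u + w = 7.1989;  u + w = √(2b)·v, so √(2b) = 7.1989/2.405 = 2.9933.
b = (√(2b))²/2 = 8.9600/2 = 4.4800.
(Check via u − w = 2F/√(2b): u − w = -12.5011, 2F/√(2b) = -12.5011.)

b = 4.48 N·s/m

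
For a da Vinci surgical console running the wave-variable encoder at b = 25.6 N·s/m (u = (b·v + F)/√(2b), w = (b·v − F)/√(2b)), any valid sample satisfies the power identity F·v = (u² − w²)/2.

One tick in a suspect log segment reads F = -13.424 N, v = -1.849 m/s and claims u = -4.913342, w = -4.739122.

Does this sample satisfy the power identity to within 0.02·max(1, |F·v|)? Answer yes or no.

F·v = (-13.424)×(-1.849) = 24.820976 W.
(u² − w²)/2 = (24.140930 − 22.459277)/2 = 0.840826 W.
|Δ| = 23.980150;  2% of max(1, |F·v|) = 0.496420.

no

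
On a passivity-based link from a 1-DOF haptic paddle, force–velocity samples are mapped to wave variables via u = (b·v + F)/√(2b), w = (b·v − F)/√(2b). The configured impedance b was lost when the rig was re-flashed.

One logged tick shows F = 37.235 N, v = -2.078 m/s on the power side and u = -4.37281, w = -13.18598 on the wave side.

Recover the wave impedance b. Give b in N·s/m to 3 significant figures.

b = 35.7 N·s/m

u + w = -17.5588;  u + w = √(2b)·v, so √(2b) = -17.5588/(-2.078) = 8.4499.
b = (√(2b))²/2 = 71.4000/2 = 35.7000.
(Check via u − w = 2F/√(2b): u − w = 8.8132, 2F/√(2b) = 8.8132.)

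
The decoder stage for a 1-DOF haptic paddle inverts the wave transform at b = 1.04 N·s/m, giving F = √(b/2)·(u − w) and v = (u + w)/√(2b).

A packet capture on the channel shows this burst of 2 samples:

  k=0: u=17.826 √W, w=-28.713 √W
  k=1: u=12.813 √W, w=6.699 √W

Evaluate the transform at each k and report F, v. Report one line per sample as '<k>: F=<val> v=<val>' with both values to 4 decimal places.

k=0: u−w=46.5390, u+w=-10.8870; √(b/2)=0.7211, √(2b)=1.4422; F=0.7211×46.539=33.5598, v=-10.8870/1.4422=-7.5488
k=1: u−w=6.1140, u+w=19.5120; √(b/2)=0.7211, √(2b)=1.4422; F=0.7211×6.114=4.4089, v=19.5120/1.4422=13.5291

0: F=33.5598 v=-7.5488
1: F=4.4089 v=13.5291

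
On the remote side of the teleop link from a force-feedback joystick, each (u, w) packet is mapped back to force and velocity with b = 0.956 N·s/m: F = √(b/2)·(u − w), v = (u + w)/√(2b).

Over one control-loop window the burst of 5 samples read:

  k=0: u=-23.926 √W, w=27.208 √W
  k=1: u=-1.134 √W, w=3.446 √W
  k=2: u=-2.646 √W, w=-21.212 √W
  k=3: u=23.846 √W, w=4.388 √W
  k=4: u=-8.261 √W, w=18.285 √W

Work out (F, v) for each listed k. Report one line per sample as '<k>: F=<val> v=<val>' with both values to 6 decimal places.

k=0: u−w=-51.134000, u+w=3.282000; √(b/2)=0.691375, √(2b)=1.382751; F=0.691375×(-51.134)=-35.352792, v=3.282000/1.382751=2.373529
k=1: u−w=-4.580000, u+w=2.312000; √(b/2)=0.691375, √(2b)=1.382751; F=0.691375×(-4.58)=-3.166500, v=2.312000/1.382751=1.672029
k=2: u−w=18.566000, u+w=-23.858000; √(b/2)=0.691375, √(2b)=1.382751; F=0.691375×18.566=12.836076, v=-23.858000/1.382751=-17.254012
k=3: u−w=19.458000, u+w=28.234000; √(b/2)=0.691375, √(2b)=1.382751; F=0.691375×19.458=13.452783, v=28.234000/1.382751=20.418718
k=4: u−w=-26.546000, u+w=10.024000; √(b/2)=0.691375, √(2b)=1.382751; F=0.691375×(-26.546)=-18.353252, v=10.024000/1.382751=7.249317

0: F=-35.352792 v=2.373529
1: F=-3.166500 v=1.672029
2: F=12.836076 v=-17.254012
3: F=13.452783 v=20.418718
4: F=-18.353252 v=7.249317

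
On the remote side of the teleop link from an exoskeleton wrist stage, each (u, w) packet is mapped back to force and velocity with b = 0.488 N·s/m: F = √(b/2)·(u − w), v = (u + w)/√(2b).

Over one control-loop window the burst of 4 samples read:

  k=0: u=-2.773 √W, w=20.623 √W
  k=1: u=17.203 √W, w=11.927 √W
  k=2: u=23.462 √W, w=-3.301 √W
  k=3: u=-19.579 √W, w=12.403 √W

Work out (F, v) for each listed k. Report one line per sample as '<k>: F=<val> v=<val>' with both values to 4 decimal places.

k=0: u−w=-23.3960, u+w=17.8500; √(b/2)=0.4940, √(2b)=0.9879; F=0.4940×(-23.396)=-11.5568, v=17.8500/0.9879=18.0681
k=1: u−w=5.2760, u+w=29.1300; √(b/2)=0.4940, √(2b)=0.9879; F=0.4940×5.276=2.6062, v=29.1300/0.9879=29.4860
k=2: u−w=26.7630, u+w=20.1610; √(b/2)=0.4940, √(2b)=0.9879; F=0.4940×26.763=13.2199, v=20.1610/0.9879=20.4074
k=3: u−w=-31.9820, u+w=-7.1760; √(b/2)=0.4940, √(2b)=0.9879; F=0.4940×(-31.982)=-15.7979, v=-7.1760/0.9879=-7.2637

0: F=-11.5568 v=18.0681
1: F=2.6062 v=29.4860
2: F=13.2199 v=20.4074
3: F=-15.7979 v=-7.2637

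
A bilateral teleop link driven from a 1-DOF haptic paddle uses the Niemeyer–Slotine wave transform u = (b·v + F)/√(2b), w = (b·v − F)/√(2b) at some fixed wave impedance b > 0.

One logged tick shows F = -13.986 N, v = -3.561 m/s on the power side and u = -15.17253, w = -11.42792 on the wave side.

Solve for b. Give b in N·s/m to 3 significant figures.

u + w = -26.60045;  u + w = √(2b)·v, so √(2b) = -26.60045/(-3.561) = 7.46994.
b = (√(2b))²/2 = 55.79998/2 = 27.89999.
(Check via u − w = 2F/√(2b): u − w = -3.74461, 2F/√(2b) = -3.74461.)

b = 27.9 N·s/m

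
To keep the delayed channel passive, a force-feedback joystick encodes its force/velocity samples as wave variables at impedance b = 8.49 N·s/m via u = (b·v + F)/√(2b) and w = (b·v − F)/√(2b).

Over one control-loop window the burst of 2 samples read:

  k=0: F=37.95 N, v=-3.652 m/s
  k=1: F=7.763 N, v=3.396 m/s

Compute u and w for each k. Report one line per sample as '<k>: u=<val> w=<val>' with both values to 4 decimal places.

0: u=1.6853 w=-16.7340
1: u=8.8808 w=5.1130

k=0: b·v=8.49×(-3.652)=-31.0055; √(2b)=4.1207; u=(-31.0055+37.95)/4.1207=1.6853, w=(-31.0055−37.95)/4.1207=-16.7340
k=1: b·v=8.49×3.396=28.8320; √(2b)=4.1207; u=(28.8320+7.763)/4.1207=8.8808, w=(28.8320−7.763)/4.1207=5.1130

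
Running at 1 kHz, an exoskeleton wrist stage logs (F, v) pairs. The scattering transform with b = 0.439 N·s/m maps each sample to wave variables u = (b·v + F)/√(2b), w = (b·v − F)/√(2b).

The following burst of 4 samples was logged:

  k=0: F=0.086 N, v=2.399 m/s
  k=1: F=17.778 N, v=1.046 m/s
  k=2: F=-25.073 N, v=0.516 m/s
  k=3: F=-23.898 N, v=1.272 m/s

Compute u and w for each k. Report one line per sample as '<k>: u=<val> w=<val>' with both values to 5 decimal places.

k=0: b·v=0.439×2.399=1.05316; √(2b)=0.93702; u=(1.05316+0.086)/0.93702=1.21573, w=(1.05316−0.086)/0.93702=1.03217
k=1: b·v=0.439×1.046=0.45919; √(2b)=0.93702; u=(0.45919+17.778)/0.93702=19.46304, w=(0.45919−17.778)/0.93702=-18.48292
k=2: b·v=0.439×0.516=0.22652; √(2b)=0.93702; u=(0.22652+(-25.073))/0.93702=-26.51658, w=(0.22652−(-25.073))/0.93702=27.00008
k=3: b·v=0.439×1.272=0.55841; √(2b)=0.93702; u=(0.55841+(-23.898))/0.93702=-24.90841, w=(0.55841−(-23.898))/0.93702=26.10029

0: u=1.21573 w=1.03217
1: u=19.46304 w=-18.48292
2: u=-26.51658 w=27.00008
3: u=-24.90841 w=26.10029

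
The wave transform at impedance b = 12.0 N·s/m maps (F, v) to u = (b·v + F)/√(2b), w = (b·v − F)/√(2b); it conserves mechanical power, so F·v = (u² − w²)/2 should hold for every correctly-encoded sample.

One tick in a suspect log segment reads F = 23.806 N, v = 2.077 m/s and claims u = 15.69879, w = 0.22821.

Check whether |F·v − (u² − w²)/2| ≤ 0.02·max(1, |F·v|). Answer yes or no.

no

F·v = 23.806×2.077 = 49.4451 W.
(u² − w²)/2 = (246.4520 − 0.0521)/2 = 123.2000 W.
|Δ| = 73.7549;  2% of max(1, |F·v|) = 0.9889.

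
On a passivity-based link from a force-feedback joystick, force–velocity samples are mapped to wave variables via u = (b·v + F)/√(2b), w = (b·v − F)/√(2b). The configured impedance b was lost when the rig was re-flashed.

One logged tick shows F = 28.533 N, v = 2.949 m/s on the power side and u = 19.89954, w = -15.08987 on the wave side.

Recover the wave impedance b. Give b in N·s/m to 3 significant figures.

b = 1.33 N·s/m

u + w = 4.8097;  u + w = √(2b)·v, so √(2b) = 4.8097/2.949 = 1.6309.
b = (√(2b))²/2 = 2.6600/2 = 1.3300.
(Check via u − w = 2F/√(2b): u − w = 34.9894, 2F/√(2b) = 34.9894.)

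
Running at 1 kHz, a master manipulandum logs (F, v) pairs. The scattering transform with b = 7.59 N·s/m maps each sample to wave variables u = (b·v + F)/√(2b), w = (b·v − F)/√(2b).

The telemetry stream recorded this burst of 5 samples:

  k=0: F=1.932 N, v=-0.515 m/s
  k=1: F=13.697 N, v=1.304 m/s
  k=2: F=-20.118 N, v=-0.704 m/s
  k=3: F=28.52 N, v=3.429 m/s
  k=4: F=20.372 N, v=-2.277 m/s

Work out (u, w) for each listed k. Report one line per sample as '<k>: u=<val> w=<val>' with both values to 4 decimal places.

k=0: b·v=7.59×(-0.515)=-3.9089; √(2b)=3.8962; u=(-3.9089+1.932)/3.8962=-0.5074, w=(-3.9089−1.932)/3.8962=-1.4991
k=1: b·v=7.59×1.304=9.8974; √(2b)=3.8962; u=(9.8974+13.697)/3.8962=6.0558, w=(9.8974−13.697)/3.8962=-0.9752
k=2: b·v=7.59×(-0.704)=-5.3434; √(2b)=3.8962; u=(-5.3434+(-20.118))/3.8962=-6.5350, w=(-5.3434−(-20.118))/3.8962=3.7921
k=3: b·v=7.59×3.429=26.0261; √(2b)=3.8962; u=(26.0261+28.52)/3.8962=14.0000, w=(26.0261−28.52)/3.8962=-0.6401
k=4: b·v=7.59×(-2.277)=-17.2824; √(2b)=3.8962; u=(-17.2824+20.372)/3.8962=0.7930, w=(-17.2824−20.372)/3.8962=-9.6645

0: u=-0.5074 w=-1.4991
1: u=6.0558 w=-0.9752
2: u=-6.5350 w=3.7921
3: u=14.0000 w=-0.6401
4: u=0.7930 w=-9.6645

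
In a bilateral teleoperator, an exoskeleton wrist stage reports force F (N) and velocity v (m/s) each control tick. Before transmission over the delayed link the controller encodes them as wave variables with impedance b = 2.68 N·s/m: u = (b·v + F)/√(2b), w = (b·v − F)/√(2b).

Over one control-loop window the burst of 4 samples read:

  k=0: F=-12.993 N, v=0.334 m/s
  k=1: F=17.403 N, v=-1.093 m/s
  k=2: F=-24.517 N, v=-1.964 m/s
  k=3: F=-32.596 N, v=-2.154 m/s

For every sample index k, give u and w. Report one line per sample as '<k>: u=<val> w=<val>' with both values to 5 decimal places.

0: u=-5.22549 w=5.99875
1: u=6.25171 w=-8.78219
2: u=-12.86323 w=8.31624
3: u=-16.57276 w=11.58589

k=0: b·v=2.68×0.334=0.89512; √(2b)=2.31517; u=(0.89512+(-12.993))/2.31517=-5.22549, w=(0.89512−(-12.993))/2.31517=5.99875
k=1: b·v=2.68×(-1.093)=-2.92924; √(2b)=2.31517; u=(-2.92924+17.403)/2.31517=6.25171, w=(-2.92924−17.403)/2.31517=-8.78219
k=2: b·v=2.68×(-1.964)=-5.26352; √(2b)=2.31517; u=(-5.26352+(-24.517))/2.31517=-12.86323, w=(-5.26352−(-24.517))/2.31517=8.31624
k=3: b·v=2.68×(-2.154)=-5.77272; √(2b)=2.31517; u=(-5.77272+(-32.596))/2.31517=-16.57276, w=(-5.77272−(-32.596))/2.31517=11.58589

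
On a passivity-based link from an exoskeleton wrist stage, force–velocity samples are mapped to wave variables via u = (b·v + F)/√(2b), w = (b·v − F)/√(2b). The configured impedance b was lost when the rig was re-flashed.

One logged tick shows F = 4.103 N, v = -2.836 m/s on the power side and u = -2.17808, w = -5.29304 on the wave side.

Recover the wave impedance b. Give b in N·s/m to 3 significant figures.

b = 3.47 N·s/m

u + w = -7.4711;  u + w = √(2b)·v, so √(2b) = -7.4711/(-2.836) = 2.6344.
b = (√(2b))²/2 = 6.9400/2 = 3.4700.
(Check via u − w = 2F/√(2b): u − w = 3.1150, 2F/√(2b) = 3.1150.)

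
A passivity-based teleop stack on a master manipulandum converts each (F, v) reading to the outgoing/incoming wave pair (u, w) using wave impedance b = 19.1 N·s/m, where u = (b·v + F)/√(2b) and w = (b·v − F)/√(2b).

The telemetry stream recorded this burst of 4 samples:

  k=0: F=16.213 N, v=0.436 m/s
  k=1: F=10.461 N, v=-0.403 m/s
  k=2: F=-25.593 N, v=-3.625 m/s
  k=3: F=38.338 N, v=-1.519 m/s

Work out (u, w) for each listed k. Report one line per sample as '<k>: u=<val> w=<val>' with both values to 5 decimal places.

k=0: b·v=19.1×0.436=8.32760; √(2b)=6.18061; u=(8.32760+16.213)/6.18061=3.97058, w=(8.32760−16.213)/6.18061=-1.27583
k=1: b·v=19.1×(-0.403)=-7.69730; √(2b)=6.18061; u=(-7.69730+10.461)/6.18061=0.44716, w=(-7.69730−10.461)/6.18061=-2.93794
k=2: b·v=19.1×(-3.625)=-69.23750; √(2b)=6.18061; u=(-69.23750+(-25.593))/6.18061=-15.34321, w=(-69.23750−(-25.593))/6.18061=-7.06151
k=3: b·v=19.1×(-1.519)=-29.01290; √(2b)=6.18061; u=(-29.01290+38.338)/6.18061=1.50877, w=(-29.01290−38.338)/6.18061=-10.89712

0: u=3.97058 w=-1.27583
1: u=0.44716 w=-2.93794
2: u=-15.34321 w=-7.06151
3: u=1.50877 w=-10.89712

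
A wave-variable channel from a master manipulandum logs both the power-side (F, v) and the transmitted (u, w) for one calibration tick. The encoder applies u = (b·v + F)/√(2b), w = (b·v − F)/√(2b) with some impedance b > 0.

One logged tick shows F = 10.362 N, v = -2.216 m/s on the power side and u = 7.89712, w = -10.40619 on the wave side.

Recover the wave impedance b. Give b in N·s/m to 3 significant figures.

b = 0.641 N·s/m

u + w = -2.5091;  u + w = √(2b)·v, so √(2b) = -2.5091/(-2.216) = 1.1323.
b = (√(2b))²/2 = 1.2820/2 = 0.6410.
(Check via u − w = 2F/√(2b): u − w = 18.3033, 2F/√(2b) = 18.3033.)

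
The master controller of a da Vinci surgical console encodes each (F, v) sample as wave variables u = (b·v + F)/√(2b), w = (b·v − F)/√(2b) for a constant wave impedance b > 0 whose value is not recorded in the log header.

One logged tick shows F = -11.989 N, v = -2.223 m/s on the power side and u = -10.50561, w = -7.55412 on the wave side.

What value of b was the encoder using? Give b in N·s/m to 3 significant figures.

u + w = -18.05973;  u + w = √(2b)·v, so √(2b) = -18.05973/(-2.223) = 8.12404.
b = (√(2b))²/2 = 65.99995/2 = 32.99997.
(Check via u − w = 2F/√(2b): u − w = -2.95149, 2F/√(2b) = -2.95149.)

b = 33 N·s/m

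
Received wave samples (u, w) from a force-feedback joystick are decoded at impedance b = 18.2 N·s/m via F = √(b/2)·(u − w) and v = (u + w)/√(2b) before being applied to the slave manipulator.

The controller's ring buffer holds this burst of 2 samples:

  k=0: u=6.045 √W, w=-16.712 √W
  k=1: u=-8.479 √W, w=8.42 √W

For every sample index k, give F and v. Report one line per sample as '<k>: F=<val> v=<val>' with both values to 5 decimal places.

0: F=68.64924 v=-1.76804
1: F=-50.97787 v=-0.00978

k=0: u−w=22.75700, u+w=-10.66700; √(b/2)=3.01662, √(2b)=6.03324; F=3.01662×22.757=68.64924, v=-10.66700/6.03324=-1.76804
k=1: u−w=-16.89900, u+w=-0.05900; √(b/2)=3.01662, √(2b)=6.03324; F=3.01662×(-16.899)=-50.97787, v=-0.05900/6.03324=-0.00978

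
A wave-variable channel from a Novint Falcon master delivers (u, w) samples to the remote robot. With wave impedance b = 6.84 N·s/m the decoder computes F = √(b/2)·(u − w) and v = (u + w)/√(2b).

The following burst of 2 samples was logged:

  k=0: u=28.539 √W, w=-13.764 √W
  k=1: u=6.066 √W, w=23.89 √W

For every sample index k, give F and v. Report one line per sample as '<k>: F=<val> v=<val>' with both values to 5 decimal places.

k=0: u−w=42.30300, u+w=14.77500; √(b/2)=1.84932, √(2b)=3.69865; F=1.84932×42.303=78.23196, v=14.77500/3.69865=3.99470
k=1: u−w=-17.82400, u+w=29.95600; √(b/2)=1.84932, √(2b)=3.69865; F=1.84932×(-17.824)=-32.96235, v=29.95600/3.69865=8.09917

0: F=78.23196 v=3.99470
1: F=-32.96235 v=8.09917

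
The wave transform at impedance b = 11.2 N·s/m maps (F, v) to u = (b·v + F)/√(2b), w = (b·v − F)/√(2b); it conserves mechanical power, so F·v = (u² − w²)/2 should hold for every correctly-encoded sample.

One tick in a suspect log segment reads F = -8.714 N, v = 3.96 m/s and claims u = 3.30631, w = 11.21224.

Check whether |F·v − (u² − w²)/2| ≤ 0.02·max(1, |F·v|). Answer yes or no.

F·v = (-8.714)×3.96 = -34.50744 W.
(u² − w²)/2 = (10.93169 − 125.71433)/2 = -57.39132 W.
|Δ| = 22.88388;  2% of max(1, |F·v|) = 0.69015.

no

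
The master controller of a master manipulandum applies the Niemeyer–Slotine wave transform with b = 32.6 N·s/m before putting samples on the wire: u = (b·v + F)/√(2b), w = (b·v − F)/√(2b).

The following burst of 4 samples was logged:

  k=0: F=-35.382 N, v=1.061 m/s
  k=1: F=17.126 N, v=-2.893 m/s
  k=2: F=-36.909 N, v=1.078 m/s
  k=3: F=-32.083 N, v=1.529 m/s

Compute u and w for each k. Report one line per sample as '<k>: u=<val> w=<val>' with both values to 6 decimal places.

k=0: b·v=32.6×1.061=34.588600; √(2b)=8.074652; u=(34.588600+(-35.382))/8.074652=-0.098258, w=(34.588600−(-35.382))/8.074652=8.665464
k=1: b·v=32.6×(-2.893)=-94.311800; √(2b)=8.074652; u=(-94.311800+17.126)/8.074652=-9.559025, w=(-94.311800−17.126)/8.074652=-13.800942
k=2: b·v=32.6×1.078=35.142800; √(2b)=8.074652; u=(35.142800+(-36.909))/8.074652=-0.218734, w=(35.142800−(-36.909))/8.074652=8.923208
k=3: b·v=32.6×1.529=49.845400; √(2b)=8.074652; u=(49.845400+(-32.083))/8.074652=2.199773, w=(49.845400−(-32.083))/8.074652=10.146370

0: u=-0.098258 w=8.665464
1: u=-9.559025 w=-13.800942
2: u=-0.218734 w=8.923208
3: u=2.199773 w=10.146370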